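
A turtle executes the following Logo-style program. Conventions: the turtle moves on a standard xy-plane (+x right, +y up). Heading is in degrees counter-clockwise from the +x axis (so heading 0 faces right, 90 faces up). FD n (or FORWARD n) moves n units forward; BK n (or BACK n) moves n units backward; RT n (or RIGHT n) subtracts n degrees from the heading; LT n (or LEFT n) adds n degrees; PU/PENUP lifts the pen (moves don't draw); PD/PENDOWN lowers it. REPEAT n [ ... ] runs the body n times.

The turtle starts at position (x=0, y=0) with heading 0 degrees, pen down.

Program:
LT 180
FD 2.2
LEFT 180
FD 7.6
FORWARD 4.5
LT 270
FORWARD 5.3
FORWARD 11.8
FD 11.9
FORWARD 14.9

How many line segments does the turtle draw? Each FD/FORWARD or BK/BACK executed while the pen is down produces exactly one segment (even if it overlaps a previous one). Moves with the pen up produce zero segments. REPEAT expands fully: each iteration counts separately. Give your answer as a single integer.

Executing turtle program step by step:
Start: pos=(0,0), heading=0, pen down
LT 180: heading 0 -> 180
FD 2.2: (0,0) -> (-2.2,0) [heading=180, draw]
LT 180: heading 180 -> 0
FD 7.6: (-2.2,0) -> (5.4,0) [heading=0, draw]
FD 4.5: (5.4,0) -> (9.9,0) [heading=0, draw]
LT 270: heading 0 -> 270
FD 5.3: (9.9,0) -> (9.9,-5.3) [heading=270, draw]
FD 11.8: (9.9,-5.3) -> (9.9,-17.1) [heading=270, draw]
FD 11.9: (9.9,-17.1) -> (9.9,-29) [heading=270, draw]
FD 14.9: (9.9,-29) -> (9.9,-43.9) [heading=270, draw]
Final: pos=(9.9,-43.9), heading=270, 7 segment(s) drawn
Segments drawn: 7

Answer: 7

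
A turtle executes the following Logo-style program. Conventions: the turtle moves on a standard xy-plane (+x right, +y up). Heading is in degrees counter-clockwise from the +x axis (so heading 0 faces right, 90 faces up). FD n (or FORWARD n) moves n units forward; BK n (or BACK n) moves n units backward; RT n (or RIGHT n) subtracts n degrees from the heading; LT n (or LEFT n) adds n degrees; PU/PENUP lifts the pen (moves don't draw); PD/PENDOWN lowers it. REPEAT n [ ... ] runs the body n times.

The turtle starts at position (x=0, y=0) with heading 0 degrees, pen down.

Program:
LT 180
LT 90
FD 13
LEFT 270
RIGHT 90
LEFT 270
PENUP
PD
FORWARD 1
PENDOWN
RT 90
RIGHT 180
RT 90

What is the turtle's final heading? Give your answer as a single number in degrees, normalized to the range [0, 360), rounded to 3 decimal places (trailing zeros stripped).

Executing turtle program step by step:
Start: pos=(0,0), heading=0, pen down
LT 180: heading 0 -> 180
LT 90: heading 180 -> 270
FD 13: (0,0) -> (0,-13) [heading=270, draw]
LT 270: heading 270 -> 180
RT 90: heading 180 -> 90
LT 270: heading 90 -> 0
PU: pen up
PD: pen down
FD 1: (0,-13) -> (1,-13) [heading=0, draw]
PD: pen down
RT 90: heading 0 -> 270
RT 180: heading 270 -> 90
RT 90: heading 90 -> 0
Final: pos=(1,-13), heading=0, 2 segment(s) drawn

Answer: 0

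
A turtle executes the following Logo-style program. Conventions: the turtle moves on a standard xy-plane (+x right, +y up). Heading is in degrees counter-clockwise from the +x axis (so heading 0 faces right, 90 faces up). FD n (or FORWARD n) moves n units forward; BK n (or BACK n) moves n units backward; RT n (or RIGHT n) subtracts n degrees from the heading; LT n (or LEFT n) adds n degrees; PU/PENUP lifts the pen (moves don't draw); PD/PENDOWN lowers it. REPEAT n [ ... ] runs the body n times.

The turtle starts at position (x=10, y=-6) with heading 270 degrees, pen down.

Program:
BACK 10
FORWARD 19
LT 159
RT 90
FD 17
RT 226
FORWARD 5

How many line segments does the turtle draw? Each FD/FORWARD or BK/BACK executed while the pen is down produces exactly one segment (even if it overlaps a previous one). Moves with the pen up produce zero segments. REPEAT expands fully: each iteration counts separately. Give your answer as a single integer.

Executing turtle program step by step:
Start: pos=(10,-6), heading=270, pen down
BK 10: (10,-6) -> (10,4) [heading=270, draw]
FD 19: (10,4) -> (10,-15) [heading=270, draw]
LT 159: heading 270 -> 69
RT 90: heading 69 -> 339
FD 17: (10,-15) -> (25.871,-21.092) [heading=339, draw]
RT 226: heading 339 -> 113
FD 5: (25.871,-21.092) -> (23.917,-16.49) [heading=113, draw]
Final: pos=(23.917,-16.49), heading=113, 4 segment(s) drawn
Segments drawn: 4

Answer: 4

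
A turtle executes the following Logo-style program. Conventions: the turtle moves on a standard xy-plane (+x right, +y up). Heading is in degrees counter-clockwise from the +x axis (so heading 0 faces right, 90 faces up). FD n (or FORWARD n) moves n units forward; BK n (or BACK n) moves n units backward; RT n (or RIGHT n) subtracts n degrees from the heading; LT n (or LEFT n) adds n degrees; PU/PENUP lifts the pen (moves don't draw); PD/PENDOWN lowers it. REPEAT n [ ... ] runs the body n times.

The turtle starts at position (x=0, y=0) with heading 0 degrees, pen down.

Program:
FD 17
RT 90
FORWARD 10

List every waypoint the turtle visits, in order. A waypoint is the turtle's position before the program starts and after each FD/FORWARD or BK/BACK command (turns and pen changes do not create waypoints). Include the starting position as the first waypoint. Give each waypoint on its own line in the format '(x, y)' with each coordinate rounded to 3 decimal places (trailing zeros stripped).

Answer: (0, 0)
(17, 0)
(17, -10)

Derivation:
Executing turtle program step by step:
Start: pos=(0,0), heading=0, pen down
FD 17: (0,0) -> (17,0) [heading=0, draw]
RT 90: heading 0 -> 270
FD 10: (17,0) -> (17,-10) [heading=270, draw]
Final: pos=(17,-10), heading=270, 2 segment(s) drawn
Waypoints (3 total):
(0, 0)
(17, 0)
(17, -10)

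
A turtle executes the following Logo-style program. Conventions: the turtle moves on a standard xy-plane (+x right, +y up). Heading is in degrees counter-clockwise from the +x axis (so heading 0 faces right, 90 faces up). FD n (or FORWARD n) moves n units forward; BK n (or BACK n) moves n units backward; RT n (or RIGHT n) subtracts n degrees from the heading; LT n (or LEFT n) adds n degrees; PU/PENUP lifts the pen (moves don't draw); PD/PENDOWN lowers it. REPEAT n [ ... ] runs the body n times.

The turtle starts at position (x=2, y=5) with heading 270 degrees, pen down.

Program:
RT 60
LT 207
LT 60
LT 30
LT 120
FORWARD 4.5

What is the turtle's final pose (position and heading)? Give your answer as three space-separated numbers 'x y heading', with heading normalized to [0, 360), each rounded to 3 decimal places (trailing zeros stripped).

Executing turtle program step by step:
Start: pos=(2,5), heading=270, pen down
RT 60: heading 270 -> 210
LT 207: heading 210 -> 57
LT 60: heading 57 -> 117
LT 30: heading 117 -> 147
LT 120: heading 147 -> 267
FD 4.5: (2,5) -> (1.764,0.506) [heading=267, draw]
Final: pos=(1.764,0.506), heading=267, 1 segment(s) drawn

Answer: 1.764 0.506 267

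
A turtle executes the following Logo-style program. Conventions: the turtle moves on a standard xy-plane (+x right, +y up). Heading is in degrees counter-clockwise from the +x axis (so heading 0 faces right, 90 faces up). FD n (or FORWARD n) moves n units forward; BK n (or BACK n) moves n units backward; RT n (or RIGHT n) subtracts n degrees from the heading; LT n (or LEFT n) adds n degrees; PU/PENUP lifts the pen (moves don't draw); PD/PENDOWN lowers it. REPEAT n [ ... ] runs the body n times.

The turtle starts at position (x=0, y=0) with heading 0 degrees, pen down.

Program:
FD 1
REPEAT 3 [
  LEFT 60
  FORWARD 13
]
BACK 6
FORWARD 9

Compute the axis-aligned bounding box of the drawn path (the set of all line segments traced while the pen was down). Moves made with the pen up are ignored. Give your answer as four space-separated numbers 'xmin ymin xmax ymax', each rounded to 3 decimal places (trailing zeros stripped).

Answer: -15 0 7.5 22.517

Derivation:
Executing turtle program step by step:
Start: pos=(0,0), heading=0, pen down
FD 1: (0,0) -> (1,0) [heading=0, draw]
REPEAT 3 [
  -- iteration 1/3 --
  LT 60: heading 0 -> 60
  FD 13: (1,0) -> (7.5,11.258) [heading=60, draw]
  -- iteration 2/3 --
  LT 60: heading 60 -> 120
  FD 13: (7.5,11.258) -> (1,22.517) [heading=120, draw]
  -- iteration 3/3 --
  LT 60: heading 120 -> 180
  FD 13: (1,22.517) -> (-12,22.517) [heading=180, draw]
]
BK 6: (-12,22.517) -> (-6,22.517) [heading=180, draw]
FD 9: (-6,22.517) -> (-15,22.517) [heading=180, draw]
Final: pos=(-15,22.517), heading=180, 6 segment(s) drawn

Segment endpoints: x in {-15, -12, -6, 0, 1, 1, 7.5}, y in {0, 11.258, 22.517}
xmin=-15, ymin=0, xmax=7.5, ymax=22.517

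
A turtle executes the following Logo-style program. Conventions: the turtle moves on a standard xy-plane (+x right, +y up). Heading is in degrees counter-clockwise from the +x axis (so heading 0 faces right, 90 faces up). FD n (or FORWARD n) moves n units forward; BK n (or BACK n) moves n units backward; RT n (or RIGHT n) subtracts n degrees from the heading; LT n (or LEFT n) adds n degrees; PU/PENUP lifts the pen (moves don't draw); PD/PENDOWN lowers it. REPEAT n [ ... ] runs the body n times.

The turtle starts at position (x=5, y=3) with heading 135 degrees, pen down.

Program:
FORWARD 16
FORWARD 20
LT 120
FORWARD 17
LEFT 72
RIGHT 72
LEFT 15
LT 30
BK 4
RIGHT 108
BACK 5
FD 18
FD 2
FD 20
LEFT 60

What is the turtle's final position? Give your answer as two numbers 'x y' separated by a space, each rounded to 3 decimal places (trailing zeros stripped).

Executing turtle program step by step:
Start: pos=(5,3), heading=135, pen down
FD 16: (5,3) -> (-6.314,14.314) [heading=135, draw]
FD 20: (-6.314,14.314) -> (-20.456,28.456) [heading=135, draw]
LT 120: heading 135 -> 255
FD 17: (-20.456,28.456) -> (-24.856,12.035) [heading=255, draw]
LT 72: heading 255 -> 327
RT 72: heading 327 -> 255
LT 15: heading 255 -> 270
LT 30: heading 270 -> 300
BK 4: (-24.856,12.035) -> (-26.856,15.499) [heading=300, draw]
RT 108: heading 300 -> 192
BK 5: (-26.856,15.499) -> (-21.965,16.539) [heading=192, draw]
FD 18: (-21.965,16.539) -> (-39.572,12.796) [heading=192, draw]
FD 2: (-39.572,12.796) -> (-41.528,12.381) [heading=192, draw]
FD 20: (-41.528,12.381) -> (-61.091,8.222) [heading=192, draw]
LT 60: heading 192 -> 252
Final: pos=(-61.091,8.222), heading=252, 8 segment(s) drawn

Answer: -61.091 8.222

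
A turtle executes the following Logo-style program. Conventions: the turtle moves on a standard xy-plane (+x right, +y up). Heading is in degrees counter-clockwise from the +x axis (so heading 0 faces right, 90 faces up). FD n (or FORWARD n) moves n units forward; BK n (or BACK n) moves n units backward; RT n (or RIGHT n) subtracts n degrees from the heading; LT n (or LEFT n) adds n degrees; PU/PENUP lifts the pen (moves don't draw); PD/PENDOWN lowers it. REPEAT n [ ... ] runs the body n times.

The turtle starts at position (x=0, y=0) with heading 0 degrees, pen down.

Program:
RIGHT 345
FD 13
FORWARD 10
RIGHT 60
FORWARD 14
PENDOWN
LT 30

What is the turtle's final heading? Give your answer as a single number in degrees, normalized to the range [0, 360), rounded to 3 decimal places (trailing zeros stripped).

Answer: 345

Derivation:
Executing turtle program step by step:
Start: pos=(0,0), heading=0, pen down
RT 345: heading 0 -> 15
FD 13: (0,0) -> (12.557,3.365) [heading=15, draw]
FD 10: (12.557,3.365) -> (22.216,5.953) [heading=15, draw]
RT 60: heading 15 -> 315
FD 14: (22.216,5.953) -> (32.116,-3.947) [heading=315, draw]
PD: pen down
LT 30: heading 315 -> 345
Final: pos=(32.116,-3.947), heading=345, 3 segment(s) drawn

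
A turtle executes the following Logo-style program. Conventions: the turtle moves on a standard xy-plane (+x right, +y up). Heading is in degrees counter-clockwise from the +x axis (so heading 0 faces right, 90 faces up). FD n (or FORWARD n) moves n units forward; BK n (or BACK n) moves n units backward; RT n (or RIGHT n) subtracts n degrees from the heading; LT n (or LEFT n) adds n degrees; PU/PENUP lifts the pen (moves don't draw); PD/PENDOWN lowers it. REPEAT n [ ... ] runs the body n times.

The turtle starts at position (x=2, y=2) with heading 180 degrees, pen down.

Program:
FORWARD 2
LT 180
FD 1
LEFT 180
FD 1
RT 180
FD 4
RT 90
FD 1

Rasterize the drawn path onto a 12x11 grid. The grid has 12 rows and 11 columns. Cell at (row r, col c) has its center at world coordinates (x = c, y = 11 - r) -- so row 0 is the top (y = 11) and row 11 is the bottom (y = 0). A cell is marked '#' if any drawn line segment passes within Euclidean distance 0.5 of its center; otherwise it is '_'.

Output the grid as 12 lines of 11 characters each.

Answer: ___________
___________
___________
___________
___________
___________
___________
___________
___________
#####______
____#______
___________

Derivation:
Segment 0: (2,2) -> (0,2)
Segment 1: (0,2) -> (1,2)
Segment 2: (1,2) -> (0,2)
Segment 3: (0,2) -> (4,2)
Segment 4: (4,2) -> (4,1)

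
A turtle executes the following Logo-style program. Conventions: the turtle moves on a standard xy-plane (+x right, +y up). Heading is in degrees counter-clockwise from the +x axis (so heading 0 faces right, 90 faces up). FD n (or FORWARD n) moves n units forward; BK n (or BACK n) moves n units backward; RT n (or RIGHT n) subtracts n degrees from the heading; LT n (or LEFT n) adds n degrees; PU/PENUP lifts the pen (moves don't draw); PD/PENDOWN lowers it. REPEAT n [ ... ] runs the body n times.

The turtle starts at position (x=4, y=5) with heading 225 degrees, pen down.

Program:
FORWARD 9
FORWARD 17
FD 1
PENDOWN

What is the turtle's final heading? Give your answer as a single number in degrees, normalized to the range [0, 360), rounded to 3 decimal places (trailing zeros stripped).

Executing turtle program step by step:
Start: pos=(4,5), heading=225, pen down
FD 9: (4,5) -> (-2.364,-1.364) [heading=225, draw]
FD 17: (-2.364,-1.364) -> (-14.385,-13.385) [heading=225, draw]
FD 1: (-14.385,-13.385) -> (-15.092,-14.092) [heading=225, draw]
PD: pen down
Final: pos=(-15.092,-14.092), heading=225, 3 segment(s) drawn

Answer: 225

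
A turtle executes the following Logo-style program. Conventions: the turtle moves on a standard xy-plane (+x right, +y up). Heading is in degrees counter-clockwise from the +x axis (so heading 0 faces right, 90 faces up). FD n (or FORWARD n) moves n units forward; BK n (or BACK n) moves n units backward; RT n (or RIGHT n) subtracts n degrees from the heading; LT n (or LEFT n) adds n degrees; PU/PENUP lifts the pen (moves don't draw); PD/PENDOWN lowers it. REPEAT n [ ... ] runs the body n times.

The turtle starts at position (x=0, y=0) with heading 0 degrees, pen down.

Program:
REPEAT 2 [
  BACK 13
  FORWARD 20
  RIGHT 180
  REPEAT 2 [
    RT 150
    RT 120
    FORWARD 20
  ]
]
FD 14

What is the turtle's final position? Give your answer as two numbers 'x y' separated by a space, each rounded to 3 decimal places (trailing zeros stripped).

Executing turtle program step by step:
Start: pos=(0,0), heading=0, pen down
REPEAT 2 [
  -- iteration 1/2 --
  BK 13: (0,0) -> (-13,0) [heading=0, draw]
  FD 20: (-13,0) -> (7,0) [heading=0, draw]
  RT 180: heading 0 -> 180
  REPEAT 2 [
    -- iteration 1/2 --
    RT 150: heading 180 -> 30
    RT 120: heading 30 -> 270
    FD 20: (7,0) -> (7,-20) [heading=270, draw]
    -- iteration 2/2 --
    RT 150: heading 270 -> 120
    RT 120: heading 120 -> 0
    FD 20: (7,-20) -> (27,-20) [heading=0, draw]
  ]
  -- iteration 2/2 --
  BK 13: (27,-20) -> (14,-20) [heading=0, draw]
  FD 20: (14,-20) -> (34,-20) [heading=0, draw]
  RT 180: heading 0 -> 180
  REPEAT 2 [
    -- iteration 1/2 --
    RT 150: heading 180 -> 30
    RT 120: heading 30 -> 270
    FD 20: (34,-20) -> (34,-40) [heading=270, draw]
    -- iteration 2/2 --
    RT 150: heading 270 -> 120
    RT 120: heading 120 -> 0
    FD 20: (34,-40) -> (54,-40) [heading=0, draw]
  ]
]
FD 14: (54,-40) -> (68,-40) [heading=0, draw]
Final: pos=(68,-40), heading=0, 9 segment(s) drawn

Answer: 68 -40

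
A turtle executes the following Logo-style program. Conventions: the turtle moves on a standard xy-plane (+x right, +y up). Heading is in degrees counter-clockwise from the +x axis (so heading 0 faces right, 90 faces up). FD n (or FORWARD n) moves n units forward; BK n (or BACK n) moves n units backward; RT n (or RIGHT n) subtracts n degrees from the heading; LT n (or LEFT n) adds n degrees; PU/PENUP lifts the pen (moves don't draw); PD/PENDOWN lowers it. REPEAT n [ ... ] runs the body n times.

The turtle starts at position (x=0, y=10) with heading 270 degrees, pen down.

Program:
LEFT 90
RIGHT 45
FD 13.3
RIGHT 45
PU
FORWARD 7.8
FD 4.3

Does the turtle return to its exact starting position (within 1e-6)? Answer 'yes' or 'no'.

Executing turtle program step by step:
Start: pos=(0,10), heading=270, pen down
LT 90: heading 270 -> 0
RT 45: heading 0 -> 315
FD 13.3: (0,10) -> (9.405,0.595) [heading=315, draw]
RT 45: heading 315 -> 270
PU: pen up
FD 7.8: (9.405,0.595) -> (9.405,-7.205) [heading=270, move]
FD 4.3: (9.405,-7.205) -> (9.405,-11.505) [heading=270, move]
Final: pos=(9.405,-11.505), heading=270, 1 segment(s) drawn

Start position: (0, 10)
Final position: (9.405, -11.505)
Distance = 23.471; >= 1e-6 -> NOT closed

Answer: no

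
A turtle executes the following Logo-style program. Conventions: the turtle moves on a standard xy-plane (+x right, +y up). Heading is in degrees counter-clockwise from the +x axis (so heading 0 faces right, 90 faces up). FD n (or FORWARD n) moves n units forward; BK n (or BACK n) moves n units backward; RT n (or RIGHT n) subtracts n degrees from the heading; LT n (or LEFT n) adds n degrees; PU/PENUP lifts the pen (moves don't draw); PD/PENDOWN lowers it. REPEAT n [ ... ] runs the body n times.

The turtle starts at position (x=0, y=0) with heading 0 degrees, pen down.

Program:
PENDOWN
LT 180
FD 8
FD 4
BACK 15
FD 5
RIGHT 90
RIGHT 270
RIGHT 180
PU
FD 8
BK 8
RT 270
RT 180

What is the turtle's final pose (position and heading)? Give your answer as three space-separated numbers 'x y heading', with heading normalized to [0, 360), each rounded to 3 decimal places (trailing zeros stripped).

Executing turtle program step by step:
Start: pos=(0,0), heading=0, pen down
PD: pen down
LT 180: heading 0 -> 180
FD 8: (0,0) -> (-8,0) [heading=180, draw]
FD 4: (-8,0) -> (-12,0) [heading=180, draw]
BK 15: (-12,0) -> (3,0) [heading=180, draw]
FD 5: (3,0) -> (-2,0) [heading=180, draw]
RT 90: heading 180 -> 90
RT 270: heading 90 -> 180
RT 180: heading 180 -> 0
PU: pen up
FD 8: (-2,0) -> (6,0) [heading=0, move]
BK 8: (6,0) -> (-2,0) [heading=0, move]
RT 270: heading 0 -> 90
RT 180: heading 90 -> 270
Final: pos=(-2,0), heading=270, 4 segment(s) drawn

Answer: -2 0 270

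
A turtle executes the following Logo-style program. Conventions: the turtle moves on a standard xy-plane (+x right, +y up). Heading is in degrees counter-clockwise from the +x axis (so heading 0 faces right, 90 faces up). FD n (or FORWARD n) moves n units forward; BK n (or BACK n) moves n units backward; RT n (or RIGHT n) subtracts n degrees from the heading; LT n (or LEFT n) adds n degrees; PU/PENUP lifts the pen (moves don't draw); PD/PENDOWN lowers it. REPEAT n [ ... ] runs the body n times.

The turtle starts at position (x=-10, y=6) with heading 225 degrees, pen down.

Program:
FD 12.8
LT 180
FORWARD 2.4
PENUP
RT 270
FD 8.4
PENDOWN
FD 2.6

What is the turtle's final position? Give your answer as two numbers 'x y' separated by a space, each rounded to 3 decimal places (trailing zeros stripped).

Executing turtle program step by step:
Start: pos=(-10,6), heading=225, pen down
FD 12.8: (-10,6) -> (-19.051,-3.051) [heading=225, draw]
LT 180: heading 225 -> 45
FD 2.4: (-19.051,-3.051) -> (-17.354,-1.354) [heading=45, draw]
PU: pen up
RT 270: heading 45 -> 135
FD 8.4: (-17.354,-1.354) -> (-23.294,4.586) [heading=135, move]
PD: pen down
FD 2.6: (-23.294,4.586) -> (-25.132,6.424) [heading=135, draw]
Final: pos=(-25.132,6.424), heading=135, 3 segment(s) drawn

Answer: -25.132 6.424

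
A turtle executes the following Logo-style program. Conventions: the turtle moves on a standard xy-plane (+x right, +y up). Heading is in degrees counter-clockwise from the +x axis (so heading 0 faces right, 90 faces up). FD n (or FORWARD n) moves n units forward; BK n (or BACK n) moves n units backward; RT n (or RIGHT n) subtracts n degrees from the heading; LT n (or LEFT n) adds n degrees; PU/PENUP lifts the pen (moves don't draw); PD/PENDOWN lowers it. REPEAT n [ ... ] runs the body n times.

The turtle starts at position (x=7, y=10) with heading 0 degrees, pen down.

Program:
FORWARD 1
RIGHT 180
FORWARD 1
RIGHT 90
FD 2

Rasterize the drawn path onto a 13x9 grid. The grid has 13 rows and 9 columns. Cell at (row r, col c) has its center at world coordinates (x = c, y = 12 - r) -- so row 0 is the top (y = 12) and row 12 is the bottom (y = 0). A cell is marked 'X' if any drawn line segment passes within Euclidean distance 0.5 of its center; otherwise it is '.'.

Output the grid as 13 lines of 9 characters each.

Segment 0: (7,10) -> (8,10)
Segment 1: (8,10) -> (7,10)
Segment 2: (7,10) -> (7,12)

Answer: .......X.
.......X.
.......XX
.........
.........
.........
.........
.........
.........
.........
.........
.........
.........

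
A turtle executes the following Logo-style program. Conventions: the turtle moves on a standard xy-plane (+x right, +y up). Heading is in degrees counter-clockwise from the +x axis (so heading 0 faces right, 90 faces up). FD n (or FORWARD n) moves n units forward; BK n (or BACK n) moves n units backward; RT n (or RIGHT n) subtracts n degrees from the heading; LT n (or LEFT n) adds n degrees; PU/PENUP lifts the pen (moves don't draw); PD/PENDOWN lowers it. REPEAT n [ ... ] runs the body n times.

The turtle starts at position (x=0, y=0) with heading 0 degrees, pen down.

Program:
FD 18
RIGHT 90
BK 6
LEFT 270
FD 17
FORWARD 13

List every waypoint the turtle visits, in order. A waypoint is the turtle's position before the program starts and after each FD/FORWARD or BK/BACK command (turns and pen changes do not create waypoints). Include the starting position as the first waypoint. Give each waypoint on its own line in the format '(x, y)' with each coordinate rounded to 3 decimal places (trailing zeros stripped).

Answer: (0, 0)
(18, 0)
(18, 6)
(1, 6)
(-12, 6)

Derivation:
Executing turtle program step by step:
Start: pos=(0,0), heading=0, pen down
FD 18: (0,0) -> (18,0) [heading=0, draw]
RT 90: heading 0 -> 270
BK 6: (18,0) -> (18,6) [heading=270, draw]
LT 270: heading 270 -> 180
FD 17: (18,6) -> (1,6) [heading=180, draw]
FD 13: (1,6) -> (-12,6) [heading=180, draw]
Final: pos=(-12,6), heading=180, 4 segment(s) drawn
Waypoints (5 total):
(0, 0)
(18, 0)
(18, 6)
(1, 6)
(-12, 6)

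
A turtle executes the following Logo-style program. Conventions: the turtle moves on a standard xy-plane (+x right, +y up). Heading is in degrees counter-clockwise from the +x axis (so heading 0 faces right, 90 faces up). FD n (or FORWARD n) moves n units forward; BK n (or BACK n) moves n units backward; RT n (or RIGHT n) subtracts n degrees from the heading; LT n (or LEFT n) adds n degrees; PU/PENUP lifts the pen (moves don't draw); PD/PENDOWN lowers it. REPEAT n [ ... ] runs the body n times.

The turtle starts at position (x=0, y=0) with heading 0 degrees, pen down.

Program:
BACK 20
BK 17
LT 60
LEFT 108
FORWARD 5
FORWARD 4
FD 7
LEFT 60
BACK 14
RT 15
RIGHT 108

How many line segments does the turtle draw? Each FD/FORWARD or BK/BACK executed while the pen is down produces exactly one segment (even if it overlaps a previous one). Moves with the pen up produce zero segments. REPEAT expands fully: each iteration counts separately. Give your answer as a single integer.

Executing turtle program step by step:
Start: pos=(0,0), heading=0, pen down
BK 20: (0,0) -> (-20,0) [heading=0, draw]
BK 17: (-20,0) -> (-37,0) [heading=0, draw]
LT 60: heading 0 -> 60
LT 108: heading 60 -> 168
FD 5: (-37,0) -> (-41.891,1.04) [heading=168, draw]
FD 4: (-41.891,1.04) -> (-45.803,1.871) [heading=168, draw]
FD 7: (-45.803,1.871) -> (-52.65,3.327) [heading=168, draw]
LT 60: heading 168 -> 228
BK 14: (-52.65,3.327) -> (-43.283,13.731) [heading=228, draw]
RT 15: heading 228 -> 213
RT 108: heading 213 -> 105
Final: pos=(-43.283,13.731), heading=105, 6 segment(s) drawn
Segments drawn: 6

Answer: 6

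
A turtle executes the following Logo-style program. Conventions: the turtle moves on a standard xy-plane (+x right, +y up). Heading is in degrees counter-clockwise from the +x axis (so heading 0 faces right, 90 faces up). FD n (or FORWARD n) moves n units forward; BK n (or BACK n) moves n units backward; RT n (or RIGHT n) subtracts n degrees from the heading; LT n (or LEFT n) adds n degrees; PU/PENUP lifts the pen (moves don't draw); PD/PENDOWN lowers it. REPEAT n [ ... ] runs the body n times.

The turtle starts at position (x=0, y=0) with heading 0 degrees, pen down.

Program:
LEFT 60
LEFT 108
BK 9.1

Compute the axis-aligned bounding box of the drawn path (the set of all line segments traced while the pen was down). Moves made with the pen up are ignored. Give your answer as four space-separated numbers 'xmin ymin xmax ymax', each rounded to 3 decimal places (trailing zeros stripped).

Executing turtle program step by step:
Start: pos=(0,0), heading=0, pen down
LT 60: heading 0 -> 60
LT 108: heading 60 -> 168
BK 9.1: (0,0) -> (8.901,-1.892) [heading=168, draw]
Final: pos=(8.901,-1.892), heading=168, 1 segment(s) drawn

Segment endpoints: x in {0, 8.901}, y in {-1.892, 0}
xmin=0, ymin=-1.892, xmax=8.901, ymax=0

Answer: 0 -1.892 8.901 0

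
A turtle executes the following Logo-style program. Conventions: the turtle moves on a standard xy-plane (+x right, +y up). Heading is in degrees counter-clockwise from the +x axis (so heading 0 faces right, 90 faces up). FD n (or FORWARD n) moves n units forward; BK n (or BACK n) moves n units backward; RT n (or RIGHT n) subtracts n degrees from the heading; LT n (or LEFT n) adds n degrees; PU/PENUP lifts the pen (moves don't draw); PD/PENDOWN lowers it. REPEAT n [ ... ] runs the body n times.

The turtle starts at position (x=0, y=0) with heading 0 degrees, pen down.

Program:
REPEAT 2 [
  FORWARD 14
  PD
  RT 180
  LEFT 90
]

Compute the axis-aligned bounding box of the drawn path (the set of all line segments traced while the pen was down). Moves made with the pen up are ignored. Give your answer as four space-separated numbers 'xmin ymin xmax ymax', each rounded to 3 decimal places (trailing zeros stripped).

Executing turtle program step by step:
Start: pos=(0,0), heading=0, pen down
REPEAT 2 [
  -- iteration 1/2 --
  FD 14: (0,0) -> (14,0) [heading=0, draw]
  PD: pen down
  RT 180: heading 0 -> 180
  LT 90: heading 180 -> 270
  -- iteration 2/2 --
  FD 14: (14,0) -> (14,-14) [heading=270, draw]
  PD: pen down
  RT 180: heading 270 -> 90
  LT 90: heading 90 -> 180
]
Final: pos=(14,-14), heading=180, 2 segment(s) drawn

Segment endpoints: x in {0, 14}, y in {-14, 0}
xmin=0, ymin=-14, xmax=14, ymax=0

Answer: 0 -14 14 0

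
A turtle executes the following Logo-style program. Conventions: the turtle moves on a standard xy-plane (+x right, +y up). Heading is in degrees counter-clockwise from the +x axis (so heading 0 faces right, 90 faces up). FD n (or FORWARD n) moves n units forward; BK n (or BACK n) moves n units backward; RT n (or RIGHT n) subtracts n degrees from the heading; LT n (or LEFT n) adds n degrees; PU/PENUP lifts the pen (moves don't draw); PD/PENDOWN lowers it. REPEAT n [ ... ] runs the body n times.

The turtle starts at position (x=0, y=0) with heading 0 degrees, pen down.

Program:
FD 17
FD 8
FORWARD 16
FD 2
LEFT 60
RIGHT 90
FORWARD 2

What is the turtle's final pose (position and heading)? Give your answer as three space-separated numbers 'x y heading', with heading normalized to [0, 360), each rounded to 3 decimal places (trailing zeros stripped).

Executing turtle program step by step:
Start: pos=(0,0), heading=0, pen down
FD 17: (0,0) -> (17,0) [heading=0, draw]
FD 8: (17,0) -> (25,0) [heading=0, draw]
FD 16: (25,0) -> (41,0) [heading=0, draw]
FD 2: (41,0) -> (43,0) [heading=0, draw]
LT 60: heading 0 -> 60
RT 90: heading 60 -> 330
FD 2: (43,0) -> (44.732,-1) [heading=330, draw]
Final: pos=(44.732,-1), heading=330, 5 segment(s) drawn

Answer: 44.732 -1 330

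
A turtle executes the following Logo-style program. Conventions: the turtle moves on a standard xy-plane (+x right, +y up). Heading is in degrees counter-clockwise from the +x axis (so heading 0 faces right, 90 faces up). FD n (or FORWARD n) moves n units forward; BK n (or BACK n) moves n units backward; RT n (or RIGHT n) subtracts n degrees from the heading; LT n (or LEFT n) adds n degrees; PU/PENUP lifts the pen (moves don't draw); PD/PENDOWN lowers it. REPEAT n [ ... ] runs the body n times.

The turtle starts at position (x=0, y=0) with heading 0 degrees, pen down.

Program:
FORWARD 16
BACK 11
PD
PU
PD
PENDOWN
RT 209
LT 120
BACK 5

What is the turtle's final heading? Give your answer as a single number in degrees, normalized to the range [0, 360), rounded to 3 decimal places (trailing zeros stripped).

Executing turtle program step by step:
Start: pos=(0,0), heading=0, pen down
FD 16: (0,0) -> (16,0) [heading=0, draw]
BK 11: (16,0) -> (5,0) [heading=0, draw]
PD: pen down
PU: pen up
PD: pen down
PD: pen down
RT 209: heading 0 -> 151
LT 120: heading 151 -> 271
BK 5: (5,0) -> (4.913,4.999) [heading=271, draw]
Final: pos=(4.913,4.999), heading=271, 3 segment(s) drawn

Answer: 271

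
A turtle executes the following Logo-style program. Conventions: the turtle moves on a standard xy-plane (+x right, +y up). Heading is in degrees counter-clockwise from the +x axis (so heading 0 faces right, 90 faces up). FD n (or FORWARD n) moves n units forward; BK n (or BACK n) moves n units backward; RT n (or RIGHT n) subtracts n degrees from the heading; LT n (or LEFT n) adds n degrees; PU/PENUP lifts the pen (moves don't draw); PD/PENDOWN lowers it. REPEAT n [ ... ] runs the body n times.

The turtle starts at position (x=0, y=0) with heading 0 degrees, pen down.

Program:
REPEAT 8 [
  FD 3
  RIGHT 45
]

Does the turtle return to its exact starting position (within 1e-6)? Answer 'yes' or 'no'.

Answer: yes

Derivation:
Executing turtle program step by step:
Start: pos=(0,0), heading=0, pen down
REPEAT 8 [
  -- iteration 1/8 --
  FD 3: (0,0) -> (3,0) [heading=0, draw]
  RT 45: heading 0 -> 315
  -- iteration 2/8 --
  FD 3: (3,0) -> (5.121,-2.121) [heading=315, draw]
  RT 45: heading 315 -> 270
  -- iteration 3/8 --
  FD 3: (5.121,-2.121) -> (5.121,-5.121) [heading=270, draw]
  RT 45: heading 270 -> 225
  -- iteration 4/8 --
  FD 3: (5.121,-5.121) -> (3,-7.243) [heading=225, draw]
  RT 45: heading 225 -> 180
  -- iteration 5/8 --
  FD 3: (3,-7.243) -> (0,-7.243) [heading=180, draw]
  RT 45: heading 180 -> 135
  -- iteration 6/8 --
  FD 3: (0,-7.243) -> (-2.121,-5.121) [heading=135, draw]
  RT 45: heading 135 -> 90
  -- iteration 7/8 --
  FD 3: (-2.121,-5.121) -> (-2.121,-2.121) [heading=90, draw]
  RT 45: heading 90 -> 45
  -- iteration 8/8 --
  FD 3: (-2.121,-2.121) -> (0,0) [heading=45, draw]
  RT 45: heading 45 -> 0
]
Final: pos=(0,0), heading=0, 8 segment(s) drawn

Start position: (0, 0)
Final position: (0, 0)
Distance = 0; < 1e-6 -> CLOSED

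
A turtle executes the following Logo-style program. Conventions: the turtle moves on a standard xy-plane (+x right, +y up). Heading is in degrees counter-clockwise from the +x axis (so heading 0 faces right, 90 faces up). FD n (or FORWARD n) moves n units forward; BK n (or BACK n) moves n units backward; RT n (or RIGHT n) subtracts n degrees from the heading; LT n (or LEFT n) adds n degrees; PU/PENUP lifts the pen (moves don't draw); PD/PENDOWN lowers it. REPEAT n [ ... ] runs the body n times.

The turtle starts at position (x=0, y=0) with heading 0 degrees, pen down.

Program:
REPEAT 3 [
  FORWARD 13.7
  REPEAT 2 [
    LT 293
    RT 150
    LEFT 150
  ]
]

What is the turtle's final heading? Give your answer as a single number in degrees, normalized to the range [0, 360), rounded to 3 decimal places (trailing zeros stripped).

Answer: 318

Derivation:
Executing turtle program step by step:
Start: pos=(0,0), heading=0, pen down
REPEAT 3 [
  -- iteration 1/3 --
  FD 13.7: (0,0) -> (13.7,0) [heading=0, draw]
  REPEAT 2 [
    -- iteration 1/2 --
    LT 293: heading 0 -> 293
    RT 150: heading 293 -> 143
    LT 150: heading 143 -> 293
    -- iteration 2/2 --
    LT 293: heading 293 -> 226
    RT 150: heading 226 -> 76
    LT 150: heading 76 -> 226
  ]
  -- iteration 2/3 --
  FD 13.7: (13.7,0) -> (4.183,-9.855) [heading=226, draw]
  REPEAT 2 [
    -- iteration 1/2 --
    LT 293: heading 226 -> 159
    RT 150: heading 159 -> 9
    LT 150: heading 9 -> 159
    -- iteration 2/2 --
    LT 293: heading 159 -> 92
    RT 150: heading 92 -> 302
    LT 150: heading 302 -> 92
  ]
  -- iteration 3/3 --
  FD 13.7: (4.183,-9.855) -> (3.705,3.837) [heading=92, draw]
  REPEAT 2 [
    -- iteration 1/2 --
    LT 293: heading 92 -> 25
    RT 150: heading 25 -> 235
    LT 150: heading 235 -> 25
    -- iteration 2/2 --
    LT 293: heading 25 -> 318
    RT 150: heading 318 -> 168
    LT 150: heading 168 -> 318
  ]
]
Final: pos=(3.705,3.837), heading=318, 3 segment(s) drawn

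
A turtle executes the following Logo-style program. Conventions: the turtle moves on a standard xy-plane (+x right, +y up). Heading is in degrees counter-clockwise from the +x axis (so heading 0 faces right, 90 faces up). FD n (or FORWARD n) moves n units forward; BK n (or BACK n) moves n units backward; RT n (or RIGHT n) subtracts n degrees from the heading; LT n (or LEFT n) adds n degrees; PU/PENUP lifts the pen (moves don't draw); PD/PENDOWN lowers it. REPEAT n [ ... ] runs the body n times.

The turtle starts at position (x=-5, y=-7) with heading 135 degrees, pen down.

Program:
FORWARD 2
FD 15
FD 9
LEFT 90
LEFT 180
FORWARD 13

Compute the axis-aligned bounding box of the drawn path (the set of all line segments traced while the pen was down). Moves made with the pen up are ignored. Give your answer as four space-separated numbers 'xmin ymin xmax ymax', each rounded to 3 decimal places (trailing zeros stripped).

Executing turtle program step by step:
Start: pos=(-5,-7), heading=135, pen down
FD 2: (-5,-7) -> (-6.414,-5.586) [heading=135, draw]
FD 15: (-6.414,-5.586) -> (-17.021,5.021) [heading=135, draw]
FD 9: (-17.021,5.021) -> (-23.385,11.385) [heading=135, draw]
LT 90: heading 135 -> 225
LT 180: heading 225 -> 45
FD 13: (-23.385,11.385) -> (-14.192,20.577) [heading=45, draw]
Final: pos=(-14.192,20.577), heading=45, 4 segment(s) drawn

Segment endpoints: x in {-23.385, -17.021, -14.192, -6.414, -5}, y in {-7, -5.586, 5.021, 11.385, 20.577}
xmin=-23.385, ymin=-7, xmax=-5, ymax=20.577

Answer: -23.385 -7 -5 20.577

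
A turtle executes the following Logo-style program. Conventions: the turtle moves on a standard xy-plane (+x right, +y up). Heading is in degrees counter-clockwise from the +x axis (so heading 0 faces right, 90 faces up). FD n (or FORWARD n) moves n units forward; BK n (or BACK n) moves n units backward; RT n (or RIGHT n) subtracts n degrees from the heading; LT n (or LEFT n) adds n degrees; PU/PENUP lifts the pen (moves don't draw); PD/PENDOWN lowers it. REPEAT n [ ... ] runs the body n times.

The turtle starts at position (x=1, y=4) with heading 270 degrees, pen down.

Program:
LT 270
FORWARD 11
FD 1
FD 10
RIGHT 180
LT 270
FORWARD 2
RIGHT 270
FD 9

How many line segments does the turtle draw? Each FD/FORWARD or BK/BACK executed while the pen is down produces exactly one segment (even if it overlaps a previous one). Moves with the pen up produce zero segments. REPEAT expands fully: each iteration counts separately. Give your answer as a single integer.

Answer: 5

Derivation:
Executing turtle program step by step:
Start: pos=(1,4), heading=270, pen down
LT 270: heading 270 -> 180
FD 11: (1,4) -> (-10,4) [heading=180, draw]
FD 1: (-10,4) -> (-11,4) [heading=180, draw]
FD 10: (-11,4) -> (-21,4) [heading=180, draw]
RT 180: heading 180 -> 0
LT 270: heading 0 -> 270
FD 2: (-21,4) -> (-21,2) [heading=270, draw]
RT 270: heading 270 -> 0
FD 9: (-21,2) -> (-12,2) [heading=0, draw]
Final: pos=(-12,2), heading=0, 5 segment(s) drawn
Segments drawn: 5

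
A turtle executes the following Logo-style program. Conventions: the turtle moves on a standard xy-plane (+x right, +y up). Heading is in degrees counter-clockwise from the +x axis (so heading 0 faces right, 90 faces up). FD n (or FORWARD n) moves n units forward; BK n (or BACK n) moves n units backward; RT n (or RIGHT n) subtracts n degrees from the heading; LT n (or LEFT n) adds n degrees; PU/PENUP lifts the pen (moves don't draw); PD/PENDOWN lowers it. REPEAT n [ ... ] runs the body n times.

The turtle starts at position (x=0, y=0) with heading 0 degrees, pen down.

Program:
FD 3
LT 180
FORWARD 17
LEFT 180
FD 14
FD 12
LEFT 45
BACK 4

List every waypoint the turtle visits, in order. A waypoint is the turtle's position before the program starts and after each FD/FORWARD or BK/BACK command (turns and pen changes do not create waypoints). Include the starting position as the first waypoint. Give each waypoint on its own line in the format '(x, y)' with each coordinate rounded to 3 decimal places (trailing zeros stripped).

Answer: (0, 0)
(3, 0)
(-14, 0)
(0, 0)
(12, 0)
(9.172, -2.828)

Derivation:
Executing turtle program step by step:
Start: pos=(0,0), heading=0, pen down
FD 3: (0,0) -> (3,0) [heading=0, draw]
LT 180: heading 0 -> 180
FD 17: (3,0) -> (-14,0) [heading=180, draw]
LT 180: heading 180 -> 0
FD 14: (-14,0) -> (0,0) [heading=0, draw]
FD 12: (0,0) -> (12,0) [heading=0, draw]
LT 45: heading 0 -> 45
BK 4: (12,0) -> (9.172,-2.828) [heading=45, draw]
Final: pos=(9.172,-2.828), heading=45, 5 segment(s) drawn
Waypoints (6 total):
(0, 0)
(3, 0)
(-14, 0)
(0, 0)
(12, 0)
(9.172, -2.828)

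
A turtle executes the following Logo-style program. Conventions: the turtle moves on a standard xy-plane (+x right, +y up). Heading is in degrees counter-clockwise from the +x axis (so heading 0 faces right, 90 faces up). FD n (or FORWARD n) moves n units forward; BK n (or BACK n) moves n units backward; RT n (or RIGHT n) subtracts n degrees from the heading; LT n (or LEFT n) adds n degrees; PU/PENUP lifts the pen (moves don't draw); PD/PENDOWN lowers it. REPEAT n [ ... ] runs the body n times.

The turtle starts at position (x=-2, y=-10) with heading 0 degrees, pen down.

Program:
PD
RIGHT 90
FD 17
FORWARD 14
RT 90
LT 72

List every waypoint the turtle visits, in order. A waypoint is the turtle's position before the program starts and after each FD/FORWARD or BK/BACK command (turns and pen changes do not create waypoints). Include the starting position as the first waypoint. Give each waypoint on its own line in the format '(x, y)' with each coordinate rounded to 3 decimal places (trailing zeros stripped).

Answer: (-2, -10)
(-2, -27)
(-2, -41)

Derivation:
Executing turtle program step by step:
Start: pos=(-2,-10), heading=0, pen down
PD: pen down
RT 90: heading 0 -> 270
FD 17: (-2,-10) -> (-2,-27) [heading=270, draw]
FD 14: (-2,-27) -> (-2,-41) [heading=270, draw]
RT 90: heading 270 -> 180
LT 72: heading 180 -> 252
Final: pos=(-2,-41), heading=252, 2 segment(s) drawn
Waypoints (3 total):
(-2, -10)
(-2, -27)
(-2, -41)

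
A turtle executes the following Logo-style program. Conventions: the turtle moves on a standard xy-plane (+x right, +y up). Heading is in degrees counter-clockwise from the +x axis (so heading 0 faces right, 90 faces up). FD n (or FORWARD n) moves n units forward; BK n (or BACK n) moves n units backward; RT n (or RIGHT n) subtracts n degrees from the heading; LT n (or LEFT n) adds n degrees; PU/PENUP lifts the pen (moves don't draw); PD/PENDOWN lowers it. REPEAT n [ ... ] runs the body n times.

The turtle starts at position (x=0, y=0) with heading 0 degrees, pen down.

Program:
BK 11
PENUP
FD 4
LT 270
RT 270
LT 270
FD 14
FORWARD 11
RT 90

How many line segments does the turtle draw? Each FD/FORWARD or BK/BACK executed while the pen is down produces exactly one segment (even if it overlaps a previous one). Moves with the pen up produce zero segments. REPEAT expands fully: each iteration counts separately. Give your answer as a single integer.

Answer: 1

Derivation:
Executing turtle program step by step:
Start: pos=(0,0), heading=0, pen down
BK 11: (0,0) -> (-11,0) [heading=0, draw]
PU: pen up
FD 4: (-11,0) -> (-7,0) [heading=0, move]
LT 270: heading 0 -> 270
RT 270: heading 270 -> 0
LT 270: heading 0 -> 270
FD 14: (-7,0) -> (-7,-14) [heading=270, move]
FD 11: (-7,-14) -> (-7,-25) [heading=270, move]
RT 90: heading 270 -> 180
Final: pos=(-7,-25), heading=180, 1 segment(s) drawn
Segments drawn: 1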